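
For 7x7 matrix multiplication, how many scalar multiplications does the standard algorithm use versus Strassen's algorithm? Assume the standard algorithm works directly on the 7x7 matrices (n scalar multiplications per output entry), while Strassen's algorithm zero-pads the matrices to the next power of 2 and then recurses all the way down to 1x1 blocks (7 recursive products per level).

Matrix multiplication for 7x7 matrices:

Strassen's algorithm requires power-of-2 dimensions. Pad 7x7 to 8x8 (next power of 2).

Standard algorithm: 7^3 = 343 multiplications
Strassen's algorithm: 7^(log2(8)) = 7^3 = 343 multiplications
Savings: 343 - 343 = 0 multiplications

Standard: 343 multiplications (7^3). Strassen: 343 multiplications (7^3, after padding to 8x8). Strassen reduces 8 recursive multiplications to 7 at each level.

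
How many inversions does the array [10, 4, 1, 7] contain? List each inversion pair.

Finding inversions in [10, 4, 1, 7]:

(0, 1): arr[0]=10 > arr[1]=4
(0, 2): arr[0]=10 > arr[2]=1
(0, 3): arr[0]=10 > arr[3]=7
(1, 2): arr[1]=4 > arr[2]=1

Total inversions: 4

The array has 4 inversion(s): (0,1), (0,2), (0,3), (1,2). Each pair (i,j) satisfies i < j and arr[i] > arr[j].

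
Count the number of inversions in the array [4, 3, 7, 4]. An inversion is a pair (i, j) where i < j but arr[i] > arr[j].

Finding inversions in [4, 3, 7, 4]:

(0, 1): arr[0]=4 > arr[1]=3
(2, 3): arr[2]=7 > arr[3]=4

Total inversions: 2

The array has 2 inversion(s): (0,1), (2,3). Each pair (i,j) satisfies i < j and arr[i] > arr[j].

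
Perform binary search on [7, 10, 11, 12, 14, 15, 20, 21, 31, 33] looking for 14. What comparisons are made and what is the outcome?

Binary search for 14 in [7, 10, 11, 12, 14, 15, 20, 21, 31, 33]:

lo=0, hi=9, mid=4, arr[mid]=14 -> Found target at index 4!

Binary search finds 14 at index 4 after 1 comparisons. The search repeatedly halves the search space by comparing with the middle element.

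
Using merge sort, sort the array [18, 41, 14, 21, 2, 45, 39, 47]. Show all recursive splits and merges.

Merge sort trace:

Split: [18, 41, 14, 21, 2, 45, 39, 47] -> [18, 41, 14, 21] and [2, 45, 39, 47]
  Split: [18, 41, 14, 21] -> [18, 41] and [14, 21]
    Split: [18, 41] -> [18] and [41]
    Merge: [18] + [41] -> [18, 41]
    Split: [14, 21] -> [14] and [21]
    Merge: [14] + [21] -> [14, 21]
  Merge: [18, 41] + [14, 21] -> [14, 18, 21, 41]
  Split: [2, 45, 39, 47] -> [2, 45] and [39, 47]
    Split: [2, 45] -> [2] and [45]
    Merge: [2] + [45] -> [2, 45]
    Split: [39, 47] -> [39] and [47]
    Merge: [39] + [47] -> [39, 47]
  Merge: [2, 45] + [39, 47] -> [2, 39, 45, 47]
Merge: [14, 18, 21, 41] + [2, 39, 45, 47] -> [2, 14, 18, 21, 39, 41, 45, 47]

Final sorted array: [2, 14, 18, 21, 39, 41, 45, 47]

The merge sort proceeds by recursively splitting the array and merging sorted halves.
After all merges, the sorted array is [2, 14, 18, 21, 39, 41, 45, 47].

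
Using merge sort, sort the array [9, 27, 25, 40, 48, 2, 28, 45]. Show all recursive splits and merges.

Merge sort trace:

Split: [9, 27, 25, 40, 48, 2, 28, 45] -> [9, 27, 25, 40] and [48, 2, 28, 45]
  Split: [9, 27, 25, 40] -> [9, 27] and [25, 40]
    Split: [9, 27] -> [9] and [27]
    Merge: [9] + [27] -> [9, 27]
    Split: [25, 40] -> [25] and [40]
    Merge: [25] + [40] -> [25, 40]
  Merge: [9, 27] + [25, 40] -> [9, 25, 27, 40]
  Split: [48, 2, 28, 45] -> [48, 2] and [28, 45]
    Split: [48, 2] -> [48] and [2]
    Merge: [48] + [2] -> [2, 48]
    Split: [28, 45] -> [28] and [45]
    Merge: [28] + [45] -> [28, 45]
  Merge: [2, 48] + [28, 45] -> [2, 28, 45, 48]
Merge: [9, 25, 27, 40] + [2, 28, 45, 48] -> [2, 9, 25, 27, 28, 40, 45, 48]

Final sorted array: [2, 9, 25, 27, 28, 40, 45, 48]

The merge sort proceeds by recursively splitting the array and merging sorted halves.
After all merges, the sorted array is [2, 9, 25, 27, 28, 40, 45, 48].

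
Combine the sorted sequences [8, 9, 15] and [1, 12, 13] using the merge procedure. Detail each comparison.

Merging process:

Compare 8 vs 1: take 1 from right. Merged: [1]
Compare 8 vs 12: take 8 from left. Merged: [1, 8]
Compare 9 vs 12: take 9 from left. Merged: [1, 8, 9]
Compare 15 vs 12: take 12 from right. Merged: [1, 8, 9, 12]
Compare 15 vs 13: take 13 from right. Merged: [1, 8, 9, 12, 13]
Append remaining from left: [15]. Merged: [1, 8, 9, 12, 13, 15]

Final merged array: [1, 8, 9, 12, 13, 15]
Total comparisons: 5

The merged array is [1, 8, 9, 12, 13, 15], requiring 5 comparisons. The merge step runs in O(n) time where n is the total number of elements.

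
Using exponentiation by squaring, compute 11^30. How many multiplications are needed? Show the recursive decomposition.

Computing 11^30 by squaring (build up from 11^1; each line after the first costs one multiplication):

11^1 = 11
11^2 = (11^1)^2 = 11^2 = 121
11^3 = 11 * 11^2 = 11 * 121 = 1331
11^6 = (11^3)^2 = 1331^2 = 1771561
11^7 = 11 * 11^6 = 11 * 1771561 = 19487171
11^14 = (11^7)^2 = 19487171^2 = 379749833583241
11^15 = 11 * 11^14 = 11 * 379749833583241 = 4177248169415651
11^30 = (11^15)^2 = 4177248169415651^2 = 17449402268886407318558803753801

Result: 17449402268886407318558803753801
Multiplications needed: 7 (7 lines after 11^1)

11^30 = 17449402268886407318558803753801. Using exponentiation by squaring, this requires 7 multiplications. The key idea: if the exponent is even, square the half-power; if odd, multiply by the base once.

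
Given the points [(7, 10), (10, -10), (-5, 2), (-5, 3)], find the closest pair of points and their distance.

Computing all pairwise distances among 4 points:

d((7, 10), (10, -10)) = 20.2237
d((7, 10), (-5, 2)) = 14.4222
d((7, 10), (-5, 3)) = 13.8924
d((10, -10), (-5, 2)) = 19.2094
d((10, -10), (-5, 3)) = 19.8494
d((-5, 2), (-5, 3)) = 1.0 <-- minimum

Closest pair: (-5, 2) and (-5, 3) with distance 1.0

The closest pair is (-5, 2) and (-5, 3) with Euclidean distance 1.0. For 4 points, brute-force pairwise comparison is shown above. For large n, the divide-and-conquer algorithm (sort by x, recurse on halves, check the dividing strip) achieves O(n log n).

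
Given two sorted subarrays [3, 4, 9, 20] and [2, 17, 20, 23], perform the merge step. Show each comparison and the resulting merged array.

Merging process:

Compare 3 vs 2: take 2 from right. Merged: [2]
Compare 3 vs 17: take 3 from left. Merged: [2, 3]
Compare 4 vs 17: take 4 from left. Merged: [2, 3, 4]
Compare 9 vs 17: take 9 from left. Merged: [2, 3, 4, 9]
Compare 20 vs 17: take 17 from right. Merged: [2, 3, 4, 9, 17]
Compare 20 vs 20: take 20 from left. Merged: [2, 3, 4, 9, 17, 20]
Append remaining from right: [20, 23]. Merged: [2, 3, 4, 9, 17, 20, 20, 23]

Final merged array: [2, 3, 4, 9, 17, 20, 20, 23]
Total comparisons: 6

The merged array is [2, 3, 4, 9, 17, 20, 20, 23], requiring 6 comparisons. The merge step runs in O(n) time where n is the total number of elements.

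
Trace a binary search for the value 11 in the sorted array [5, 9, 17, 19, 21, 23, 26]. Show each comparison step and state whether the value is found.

Binary search for 11 in [5, 9, 17, 19, 21, 23, 26]:

lo=0, hi=6, mid=3, arr[mid]=19 -> 19 > 11, search left half
lo=0, hi=2, mid=1, arr[mid]=9 -> 9 < 11, search right half
lo=2, hi=2, mid=2, arr[mid]=17 -> 17 > 11, search left half
lo=2 > hi=1, target 11 not found

Binary search determines that 11 is not in the array after 3 comparisons. The search space was exhausted without finding the target.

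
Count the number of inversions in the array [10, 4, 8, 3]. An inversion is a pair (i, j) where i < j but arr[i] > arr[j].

Finding inversions in [10, 4, 8, 3]:

(0, 1): arr[0]=10 > arr[1]=4
(0, 2): arr[0]=10 > arr[2]=8
(0, 3): arr[0]=10 > arr[3]=3
(1, 3): arr[1]=4 > arr[3]=3
(2, 3): arr[2]=8 > arr[3]=3

Total inversions: 5

The array has 5 inversion(s): (0,1), (0,2), (0,3), (1,3), (2,3). Each pair (i,j) satisfies i < j and arr[i] > arr[j].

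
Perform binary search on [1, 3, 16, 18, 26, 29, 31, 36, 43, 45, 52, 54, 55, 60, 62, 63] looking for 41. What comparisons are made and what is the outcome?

Binary search for 41 in [1, 3, 16, 18, 26, 29, 31, 36, 43, 45, 52, 54, 55, 60, 62, 63]:

lo=0, hi=15, mid=7, arr[mid]=36 -> 36 < 41, search right half
lo=8, hi=15, mid=11, arr[mid]=54 -> 54 > 41, search left half
lo=8, hi=10, mid=9, arr[mid]=45 -> 45 > 41, search left half
lo=8, hi=8, mid=8, arr[mid]=43 -> 43 > 41, search left half
lo=8 > hi=7, target 41 not found

Binary search determines that 41 is not in the array after 4 comparisons. The search space was exhausted without finding the target.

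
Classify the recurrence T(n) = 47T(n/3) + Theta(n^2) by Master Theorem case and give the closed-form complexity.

Master Theorem for T(n) = 47T(n/3) + O(n^2):

a = 47, b = 3, c = 2
log_b(a) = log_3(47) = 3.5046

Case 1: c = 2 < log_3(47) = 3.5046
T(n) = O(n^(log_3 47))

For T(n) = 47T(n/3) + O(n^2): log_3(47) = 3.5046. This is Case 1 of the Master Theorem (c < log_b(a), work dominated by leaves), giving O(n^(log_3 47)).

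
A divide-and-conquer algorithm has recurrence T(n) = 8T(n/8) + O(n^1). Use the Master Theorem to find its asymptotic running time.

Master Theorem for T(n) = 8T(n/8) + O(n^1):

a = 8, b = 8, c = 1
log_b(a) = log_8(8) = 1.0000

Case 2: c = 1 = log_8(8) = 1.0000
T(n) = O(n^1 log n) = O(n log n)

For T(n) = 8T(n/8) + O(n^1): log_8(8) = 1.0000. This is Case 2 of the Master Theorem (c = log_b(a), equal work at all levels), giving O(n log n).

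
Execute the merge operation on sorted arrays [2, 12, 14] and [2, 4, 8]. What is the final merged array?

Merging process:

Compare 2 vs 2: take 2 from left. Merged: [2]
Compare 12 vs 2: take 2 from right. Merged: [2, 2]
Compare 12 vs 4: take 4 from right. Merged: [2, 2, 4]
Compare 12 vs 8: take 8 from right. Merged: [2, 2, 4, 8]
Append remaining from left: [12, 14]. Merged: [2, 2, 4, 8, 12, 14]

Final merged array: [2, 2, 4, 8, 12, 14]
Total comparisons: 4

The merged array is [2, 2, 4, 8, 12, 14], requiring 4 comparisons. The merge step runs in O(n) time where n is the total number of elements.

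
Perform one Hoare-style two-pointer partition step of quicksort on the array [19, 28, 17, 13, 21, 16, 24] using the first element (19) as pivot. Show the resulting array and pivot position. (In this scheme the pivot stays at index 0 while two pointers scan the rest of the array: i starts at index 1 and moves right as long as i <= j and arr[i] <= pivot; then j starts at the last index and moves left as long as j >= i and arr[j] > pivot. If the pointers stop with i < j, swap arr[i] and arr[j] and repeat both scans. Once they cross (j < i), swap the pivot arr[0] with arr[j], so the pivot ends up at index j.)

Hoare-style two-pointer partition with pivot = 19:

Initial array: [19, 28, 17, 13, 21, 16, 24]

Pointers start at i = 1, j = 6.
i stops at index 1 (arr[1]=28 > 19), j stops at index 5 (arr[5]=16 <= 19): swap arr[1] and arr[5], array becomes [19, 16, 17, 13, 21, 28, 24]
i ends at 4, j ends at 3: the pointers have crossed (j < i), so scanning stops.

Swap pivot arr[0] with arr[3] to place pivot at position 3: [13, 16, 17, 19, 21, 28, 24]
Pivot position: 3

After partitioning with pivot 19, the array becomes [13, 16, 17, 19, 21, 28, 24]. The pivot is placed at index 3. All elements to the left of the pivot are <= 19, and all elements to the right are > 19.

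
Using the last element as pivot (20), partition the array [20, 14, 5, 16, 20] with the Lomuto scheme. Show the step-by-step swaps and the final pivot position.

Lomuto partition with pivot = 20:

Initial array: [20, 14, 5, 16, 20]

arr[0]=20 <= 20: swap with position 0, array becomes [20, 14, 5, 16, 20]
arr[1]=14 <= 20: swap with position 1, array becomes [20, 14, 5, 16, 20]
arr[2]=5 <= 20: swap with position 2, array becomes [20, 14, 5, 16, 20]
arr[3]=16 <= 20: swap with position 3, array becomes [20, 14, 5, 16, 20]

Place pivot at position 4: [20, 14, 5, 16, 20]
Pivot position: 4

After partitioning with pivot 20, the array becomes [20, 14, 5, 16, 20]. The pivot is placed at index 4. All elements to the left of the pivot are <= 20, and all elements to the right are > 20.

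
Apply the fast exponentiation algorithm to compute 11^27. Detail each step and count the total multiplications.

Computing 11^27 by squaring (build up from 11^1; each line after the first costs one multiplication):

11^1 = 11
11^2 = (11^1)^2 = 11^2 = 121
11^3 = 11 * 11^2 = 11 * 121 = 1331
11^6 = (11^3)^2 = 1331^2 = 1771561
11^12 = (11^6)^2 = 1771561^2 = 3138428376721
11^13 = 11 * 11^12 = 11 * 3138428376721 = 34522712143931
11^26 = (11^13)^2 = 34522712143931^2 = 1191817653772720942460132761
11^27 = 11 * 11^26 = 11 * 1191817653772720942460132761 = 13109994191499930367061460371

Result: 13109994191499930367061460371
Multiplications needed: 7 (7 lines after 11^1)

11^27 = 13109994191499930367061460371. Using exponentiation by squaring, this requires 7 multiplications. The key idea: if the exponent is even, square the half-power; if odd, multiply by the base once.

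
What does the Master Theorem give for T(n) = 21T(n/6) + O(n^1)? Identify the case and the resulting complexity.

Master Theorem for T(n) = 21T(n/6) + O(n^1):

a = 21, b = 6, c = 1
log_b(a) = log_6(21) = 1.6992

Case 1: c = 1 < log_6(21) = 1.6992
T(n) = O(n^(log_6 21))

For T(n) = 21T(n/6) + O(n^1): log_6(21) = 1.6992. This is Case 1 of the Master Theorem (c < log_b(a), work dominated by leaves), giving O(n^(log_6 21)).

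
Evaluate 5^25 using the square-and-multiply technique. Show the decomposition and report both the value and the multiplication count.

Computing 5^25 by squaring (build up from 5^1; each line after the first costs one multiplication):

5^1 = 5
5^2 = (5^1)^2 = 5^2 = 25
5^3 = 5 * 5^2 = 5 * 25 = 125
5^6 = (5^3)^2 = 125^2 = 15625
5^12 = (5^6)^2 = 15625^2 = 244140625
5^24 = (5^12)^2 = 244140625^2 = 59604644775390625
5^25 = 5 * 5^24 = 5 * 59604644775390625 = 298023223876953125

Result: 298023223876953125
Multiplications needed: 6 (6 lines after 5^1)

5^25 = 298023223876953125. Using exponentiation by squaring, this requires 6 multiplications. The key idea: if the exponent is even, square the half-power; if odd, multiply by the base once.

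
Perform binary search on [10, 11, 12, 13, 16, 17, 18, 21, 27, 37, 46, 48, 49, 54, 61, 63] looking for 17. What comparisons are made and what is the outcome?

Binary search for 17 in [10, 11, 12, 13, 16, 17, 18, 21, 27, 37, 46, 48, 49, 54, 61, 63]:

lo=0, hi=15, mid=7, arr[mid]=21 -> 21 > 17, search left half
lo=0, hi=6, mid=3, arr[mid]=13 -> 13 < 17, search right half
lo=4, hi=6, mid=5, arr[mid]=17 -> Found target at index 5!

Binary search finds 17 at index 5 after 3 comparisons. The search repeatedly halves the search space by comparing with the middle element.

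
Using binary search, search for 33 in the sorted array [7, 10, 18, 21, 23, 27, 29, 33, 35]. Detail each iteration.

Binary search for 33 in [7, 10, 18, 21, 23, 27, 29, 33, 35]:

lo=0, hi=8, mid=4, arr[mid]=23 -> 23 < 33, search right half
lo=5, hi=8, mid=6, arr[mid]=29 -> 29 < 33, search right half
lo=7, hi=8, mid=7, arr[mid]=33 -> Found target at index 7!

Binary search finds 33 at index 7 after 3 comparisons. The search repeatedly halves the search space by comparing with the middle element.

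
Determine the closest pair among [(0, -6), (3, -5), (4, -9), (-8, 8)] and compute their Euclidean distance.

Computing all pairwise distances among 4 points:

d((0, -6), (3, -5)) = 3.1623 <-- minimum
d((0, -6), (4, -9)) = 5.0
d((0, -6), (-8, 8)) = 16.1245
d((3, -5), (4, -9)) = 4.1231
d((3, -5), (-8, 8)) = 17.0294
d((4, -9), (-8, 8)) = 20.8087

Closest pair: (0, -6) and (3, -5) with distance 3.1623

The closest pair is (0, -6) and (3, -5) with Euclidean distance 3.1623. For 4 points, brute-force pairwise comparison is shown above. For large n, the divide-and-conquer algorithm (sort by x, recurse on halves, check the dividing strip) achieves O(n log n).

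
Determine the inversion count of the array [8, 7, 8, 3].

Finding inversions in [8, 7, 8, 3]:

(0, 1): arr[0]=8 > arr[1]=7
(0, 3): arr[0]=8 > arr[3]=3
(1, 3): arr[1]=7 > arr[3]=3
(2, 3): arr[2]=8 > arr[3]=3

Total inversions: 4

The array has 4 inversion(s): (0,1), (0,3), (1,3), (2,3). Each pair (i,j) satisfies i < j and arr[i] > arr[j].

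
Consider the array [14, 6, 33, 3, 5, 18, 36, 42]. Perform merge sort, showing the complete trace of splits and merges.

Merge sort trace:

Split: [14, 6, 33, 3, 5, 18, 36, 42] -> [14, 6, 33, 3] and [5, 18, 36, 42]
  Split: [14, 6, 33, 3] -> [14, 6] and [33, 3]
    Split: [14, 6] -> [14] and [6]
    Merge: [14] + [6] -> [6, 14]
    Split: [33, 3] -> [33] and [3]
    Merge: [33] + [3] -> [3, 33]
  Merge: [6, 14] + [3, 33] -> [3, 6, 14, 33]
  Split: [5, 18, 36, 42] -> [5, 18] and [36, 42]
    Split: [5, 18] -> [5] and [18]
    Merge: [5] + [18] -> [5, 18]
    Split: [36, 42] -> [36] and [42]
    Merge: [36] + [42] -> [36, 42]
  Merge: [5, 18] + [36, 42] -> [5, 18, 36, 42]
Merge: [3, 6, 14, 33] + [5, 18, 36, 42] -> [3, 5, 6, 14, 18, 33, 36, 42]

Final sorted array: [3, 5, 6, 14, 18, 33, 36, 42]

The merge sort proceeds by recursively splitting the array and merging sorted halves.
After all merges, the sorted array is [3, 5, 6, 14, 18, 33, 36, 42].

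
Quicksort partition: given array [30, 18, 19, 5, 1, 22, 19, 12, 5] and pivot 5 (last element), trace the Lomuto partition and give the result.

Lomuto partition with pivot = 5:

Initial array: [30, 18, 19, 5, 1, 22, 19, 12, 5]

arr[0]=30 > 5: no swap
arr[1]=18 > 5: no swap
arr[2]=19 > 5: no swap
arr[3]=5 <= 5: swap with position 0, array becomes [5, 18, 19, 30, 1, 22, 19, 12, 5]
arr[4]=1 <= 5: swap with position 1, array becomes [5, 1, 19, 30, 18, 22, 19, 12, 5]
arr[5]=22 > 5: no swap
arr[6]=19 > 5: no swap
arr[7]=12 > 5: no swap

Place pivot at position 2: [5, 1, 5, 30, 18, 22, 19, 12, 19]
Pivot position: 2

After partitioning with pivot 5, the array becomes [5, 1, 5, 30, 18, 22, 19, 12, 19]. The pivot is placed at index 2. All elements to the left of the pivot are <= 5, and all elements to the right are > 5.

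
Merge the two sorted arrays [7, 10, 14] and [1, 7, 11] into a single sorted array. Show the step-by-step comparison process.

Merging process:

Compare 7 vs 1: take 1 from right. Merged: [1]
Compare 7 vs 7: take 7 from left. Merged: [1, 7]
Compare 10 vs 7: take 7 from right. Merged: [1, 7, 7]
Compare 10 vs 11: take 10 from left. Merged: [1, 7, 7, 10]
Compare 14 vs 11: take 11 from right. Merged: [1, 7, 7, 10, 11]
Append remaining from left: [14]. Merged: [1, 7, 7, 10, 11, 14]

Final merged array: [1, 7, 7, 10, 11, 14]
Total comparisons: 5

The merged array is [1, 7, 7, 10, 11, 14], requiring 5 comparisons. The merge step runs in O(n) time where n is the total number of elements.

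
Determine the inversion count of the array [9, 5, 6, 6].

Finding inversions in [9, 5, 6, 6]:

(0, 1): arr[0]=9 > arr[1]=5
(0, 2): arr[0]=9 > arr[2]=6
(0, 3): arr[0]=9 > arr[3]=6

Total inversions: 3

The array has 3 inversion(s): (0,1), (0,2), (0,3). Each pair (i,j) satisfies i < j and arr[i] > arr[j].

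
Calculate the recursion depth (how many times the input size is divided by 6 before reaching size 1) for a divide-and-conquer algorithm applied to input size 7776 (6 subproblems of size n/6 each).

For divide and conquer with division factor 6:

Problem sizes at each level:
Level 0: 7776
Level 1: 1296
Level 2: 216
Level 3: 36
Level 4: 6
Level 5: 1

The root is level 0 and the size-1 base case is level 5 (the tree spans levels 0 through 5, i.e. 6 levels counting the root), so the depth is the number of divisions: log_6(7776) = 5

The recursion tree depth is log_6(7776) = 5. At each level, the problem size is divided by 6, so it takes 5 divisions to reduce to a base case of size 1. The algorithm makes 6 recursive calls at each level.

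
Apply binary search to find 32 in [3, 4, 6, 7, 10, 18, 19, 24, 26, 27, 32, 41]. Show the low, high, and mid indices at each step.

Binary search for 32 in [3, 4, 6, 7, 10, 18, 19, 24, 26, 27, 32, 41]:

lo=0, hi=11, mid=5, arr[mid]=18 -> 18 < 32, search right half
lo=6, hi=11, mid=8, arr[mid]=26 -> 26 < 32, search right half
lo=9, hi=11, mid=10, arr[mid]=32 -> Found target at index 10!

Binary search finds 32 at index 10 after 3 comparisons. The search repeatedly halves the search space by comparing with the middle element.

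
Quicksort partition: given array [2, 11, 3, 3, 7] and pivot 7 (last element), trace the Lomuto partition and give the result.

Lomuto partition with pivot = 7:

Initial array: [2, 11, 3, 3, 7]

arr[0]=2 <= 7: swap with position 0, array becomes [2, 11, 3, 3, 7]
arr[1]=11 > 7: no swap
arr[2]=3 <= 7: swap with position 1, array becomes [2, 3, 11, 3, 7]
arr[3]=3 <= 7: swap with position 2, array becomes [2, 3, 3, 11, 7]

Place pivot at position 3: [2, 3, 3, 7, 11]
Pivot position: 3

After partitioning with pivot 7, the array becomes [2, 3, 3, 7, 11]. The pivot is placed at index 3. All elements to the left of the pivot are <= 7, and all elements to the right are > 7.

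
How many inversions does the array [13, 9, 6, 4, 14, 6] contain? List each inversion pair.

Finding inversions in [13, 9, 6, 4, 14, 6]:

(0, 1): arr[0]=13 > arr[1]=9
(0, 2): arr[0]=13 > arr[2]=6
(0, 3): arr[0]=13 > arr[3]=4
(0, 5): arr[0]=13 > arr[5]=6
(1, 2): arr[1]=9 > arr[2]=6
(1, 3): arr[1]=9 > arr[3]=4
(1, 5): arr[1]=9 > arr[5]=6
(2, 3): arr[2]=6 > arr[3]=4
(4, 5): arr[4]=14 > arr[5]=6

Total inversions: 9

The array has 9 inversion(s): (0,1), (0,2), (0,3), (0,5), (1,2), (1,3), (1,5), (2,3), (4,5). Each pair (i,j) satisfies i < j and arr[i] > arr[j].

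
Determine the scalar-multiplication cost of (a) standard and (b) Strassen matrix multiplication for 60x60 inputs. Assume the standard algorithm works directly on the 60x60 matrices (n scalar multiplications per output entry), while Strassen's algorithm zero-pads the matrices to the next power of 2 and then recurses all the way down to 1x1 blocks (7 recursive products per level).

Matrix multiplication for 60x60 matrices:

Strassen's algorithm requires power-of-2 dimensions. Pad 60x60 to 64x64 (next power of 2).

Standard algorithm: 60^3 = 216000 multiplications
Strassen's algorithm: 7^(log2(64)) = 7^6 = 117649 multiplications
Savings: 216000 - 117649 = 98351 multiplications

Standard: 216000 multiplications (60^3). Strassen: 117649 multiplications (7^6, after padding to 64x64). Strassen reduces 8 recursive multiplications to 7 at each level.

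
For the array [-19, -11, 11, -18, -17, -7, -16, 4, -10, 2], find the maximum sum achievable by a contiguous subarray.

Using Kadane's algorithm on [-19, -11, 11, -18, -17, -7, -16, 4, -10, 2]:

Scanning through the array:
Position 1 (value -11): max_ending_here = -11, max_so_far = -11
Position 2 (value 11): max_ending_here = 11, max_so_far = 11
Position 3 (value -18): max_ending_here = -7, max_so_far = 11
Position 4 (value -17): max_ending_here = -17, max_so_far = 11
Position 5 (value -7): max_ending_here = -7, max_so_far = 11
Position 6 (value -16): max_ending_here = -16, max_so_far = 11
Position 7 (value 4): max_ending_here = 4, max_so_far = 11
Position 8 (value -10): max_ending_here = -6, max_so_far = 11
Position 9 (value 2): max_ending_here = 2, max_so_far = 11

Maximum subarray: [11]
Maximum sum: 11

The maximum subarray is [11] with sum 11. This subarray runs from index 2 to index 2.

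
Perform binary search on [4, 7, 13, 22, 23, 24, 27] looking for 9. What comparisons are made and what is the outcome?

Binary search for 9 in [4, 7, 13, 22, 23, 24, 27]:

lo=0, hi=6, mid=3, arr[mid]=22 -> 22 > 9, search left half
lo=0, hi=2, mid=1, arr[mid]=7 -> 7 < 9, search right half
lo=2, hi=2, mid=2, arr[mid]=13 -> 13 > 9, search left half
lo=2 > hi=1, target 9 not found

Binary search determines that 9 is not in the array after 3 comparisons. The search space was exhausted without finding the target.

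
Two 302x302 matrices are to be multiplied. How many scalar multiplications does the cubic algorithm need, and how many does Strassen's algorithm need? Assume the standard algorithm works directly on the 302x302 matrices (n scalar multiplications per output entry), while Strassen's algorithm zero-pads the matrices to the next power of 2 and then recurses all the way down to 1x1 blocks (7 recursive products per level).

Matrix multiplication for 302x302 matrices:

Strassen's algorithm requires power-of-2 dimensions. Pad 302x302 to 512x512 (next power of 2).

Standard algorithm: 302^3 = 27543608 multiplications
Strassen's algorithm: 7^(log2(512)) = 7^9 = 40353607 multiplications
Difference: 27543608 - 40353607 = -12809999 (Strassen uses MORE here due to padding overhead — for small or just-over-power-of-2 n, padding can outweigh the per-level savings)

Standard: 27543608 multiplications (302^3). Strassen: 40353607 multiplications (7^9, after padding to 512x512). Strassen reduces 8 recursive multiplications to 7 at each level.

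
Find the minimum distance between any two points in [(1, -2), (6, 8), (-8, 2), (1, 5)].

Computing all pairwise distances among 4 points:

d((1, -2), (6, 8)) = 11.1803
d((1, -2), (-8, 2)) = 9.8489
d((1, -2), (1, 5)) = 7.0
d((6, 8), (-8, 2)) = 15.2315
d((6, 8), (1, 5)) = 5.831 <-- minimum
d((-8, 2), (1, 5)) = 9.4868

Closest pair: (6, 8) and (1, 5) with distance 5.831

The closest pair is (6, 8) and (1, 5) with Euclidean distance 5.831. For 4 points, brute-force pairwise comparison is shown above. For large n, the divide-and-conquer algorithm (sort by x, recurse on halves, check the dividing strip) achieves O(n log n).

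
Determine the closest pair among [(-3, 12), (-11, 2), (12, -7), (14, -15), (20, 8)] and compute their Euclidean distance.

Computing all pairwise distances among 5 points:

d((-3, 12), (-11, 2)) = 12.8062
d((-3, 12), (12, -7)) = 24.2074
d((-3, 12), (14, -15)) = 31.9061
d((-3, 12), (20, 8)) = 23.3452
d((-11, 2), (12, -7)) = 24.6982
d((-11, 2), (14, -15)) = 30.2324
d((-11, 2), (20, 8)) = 31.5753
d((12, -7), (14, -15)) = 8.2462 <-- minimum
d((12, -7), (20, 8)) = 17.0
d((14, -15), (20, 8)) = 23.7697

Closest pair: (12, -7) and (14, -15) with distance 8.2462

The closest pair is (12, -7) and (14, -15) with Euclidean distance 8.2462. For 5 points, brute-force pairwise comparison is shown above. For large n, the divide-and-conquer algorithm (sort by x, recurse on halves, check the dividing strip) achieves O(n log n).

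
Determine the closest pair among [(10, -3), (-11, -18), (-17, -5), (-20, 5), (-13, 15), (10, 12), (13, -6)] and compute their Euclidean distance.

Computing all pairwise distances among 7 points:

d((10, -3), (-11, -18)) = 25.807
d((10, -3), (-17, -5)) = 27.074
d((10, -3), (-20, 5)) = 31.0483
d((10, -3), (-13, 15)) = 29.2062
d((10, -3), (10, 12)) = 15.0
d((10, -3), (13, -6)) = 4.2426 <-- minimum
d((-11, -18), (-17, -5)) = 14.3178
d((-11, -18), (-20, 5)) = 24.6982
d((-11, -18), (-13, 15)) = 33.0606
d((-11, -18), (10, 12)) = 36.6197
d((-11, -18), (13, -6)) = 26.8328
d((-17, -5), (-20, 5)) = 10.4403
d((-17, -5), (-13, 15)) = 20.3961
d((-17, -5), (10, 12)) = 31.9061
d((-17, -5), (13, -6)) = 30.0167
d((-20, 5), (-13, 15)) = 12.2066
d((-20, 5), (10, 12)) = 30.8058
d((-20, 5), (13, -6)) = 34.7851
d((-13, 15), (10, 12)) = 23.1948
d((-13, 15), (13, -6)) = 33.4215
d((10, 12), (13, -6)) = 18.2483

Closest pair: (10, -3) and (13, -6) with distance 4.2426

The closest pair is (10, -3) and (13, -6) with Euclidean distance 4.2426. For 7 points, brute-force pairwise comparison is shown above. For large n, the divide-and-conquer algorithm (sort by x, recurse on halves, check the dividing strip) achieves O(n log n).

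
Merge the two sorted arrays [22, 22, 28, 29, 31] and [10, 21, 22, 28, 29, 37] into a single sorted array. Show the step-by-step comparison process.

Merging process:

Compare 22 vs 10: take 10 from right. Merged: [10]
Compare 22 vs 21: take 21 from right. Merged: [10, 21]
Compare 22 vs 22: take 22 from left. Merged: [10, 21, 22]
Compare 22 vs 22: take 22 from left. Merged: [10, 21, 22, 22]
Compare 28 vs 22: take 22 from right. Merged: [10, 21, 22, 22, 22]
Compare 28 vs 28: take 28 from left. Merged: [10, 21, 22, 22, 22, 28]
Compare 29 vs 28: take 28 from right. Merged: [10, 21, 22, 22, 22, 28, 28]
Compare 29 vs 29: take 29 from left. Merged: [10, 21, 22, 22, 22, 28, 28, 29]
Compare 31 vs 29: take 29 from right. Merged: [10, 21, 22, 22, 22, 28, 28, 29, 29]
Compare 31 vs 37: take 31 from left. Merged: [10, 21, 22, 22, 22, 28, 28, 29, 29, 31]
Append remaining from right: [37]. Merged: [10, 21, 22, 22, 22, 28, 28, 29, 29, 31, 37]

Final merged array: [10, 21, 22, 22, 22, 28, 28, 29, 29, 31, 37]
Total comparisons: 10

The merged array is [10, 21, 22, 22, 22, 28, 28, 29, 29, 31, 37], requiring 10 comparisons. The merge step runs in O(n) time where n is the total number of elements.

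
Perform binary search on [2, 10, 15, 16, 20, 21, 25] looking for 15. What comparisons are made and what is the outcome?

Binary search for 15 in [2, 10, 15, 16, 20, 21, 25]:

lo=0, hi=6, mid=3, arr[mid]=16 -> 16 > 15, search left half
lo=0, hi=2, mid=1, arr[mid]=10 -> 10 < 15, search right half
lo=2, hi=2, mid=2, arr[mid]=15 -> Found target at index 2!

Binary search finds 15 at index 2 after 3 comparisons. The search repeatedly halves the search space by comparing with the middle element.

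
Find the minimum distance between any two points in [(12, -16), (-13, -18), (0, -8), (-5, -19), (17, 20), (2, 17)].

Computing all pairwise distances among 6 points:

d((12, -16), (-13, -18)) = 25.0799
d((12, -16), (0, -8)) = 14.4222
d((12, -16), (-5, -19)) = 17.2627
d((12, -16), (17, 20)) = 36.3456
d((12, -16), (2, 17)) = 34.4819
d((-13, -18), (0, -8)) = 16.4012
d((-13, -18), (-5, -19)) = 8.0623 <-- minimum
d((-13, -18), (17, 20)) = 48.4149
d((-13, -18), (2, 17)) = 38.0789
d((0, -8), (-5, -19)) = 12.083
d((0, -8), (17, 20)) = 32.7567
d((0, -8), (2, 17)) = 25.0799
d((-5, -19), (17, 20)) = 44.7772
d((-5, -19), (2, 17)) = 36.6742
d((17, 20), (2, 17)) = 15.2971

Closest pair: (-13, -18) and (-5, -19) with distance 8.0623

The closest pair is (-13, -18) and (-5, -19) with Euclidean distance 8.0623. For 6 points, brute-force pairwise comparison is shown above. For large n, the divide-and-conquer algorithm (sort by x, recurse on halves, check the dividing strip) achieves O(n log n).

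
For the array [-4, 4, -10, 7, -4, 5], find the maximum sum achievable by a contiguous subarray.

Using Kadane's algorithm on [-4, 4, -10, 7, -4, 5]:

Scanning through the array:
Position 1 (value 4): max_ending_here = 4, max_so_far = 4
Position 2 (value -10): max_ending_here = -6, max_so_far = 4
Position 3 (value 7): max_ending_here = 7, max_so_far = 7
Position 4 (value -4): max_ending_here = 3, max_so_far = 7
Position 5 (value 5): max_ending_here = 8, max_so_far = 8

Maximum subarray: [7, -4, 5]
Maximum sum: 8

The maximum subarray is [7, -4, 5] with sum 8. This subarray runs from index 3 to index 5.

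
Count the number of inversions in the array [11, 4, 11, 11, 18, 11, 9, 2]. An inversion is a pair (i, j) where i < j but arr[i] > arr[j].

Finding inversions in [11, 4, 11, 11, 18, 11, 9, 2]:

(0, 1): arr[0]=11 > arr[1]=4
(0, 6): arr[0]=11 > arr[6]=9
(0, 7): arr[0]=11 > arr[7]=2
(1, 7): arr[1]=4 > arr[7]=2
(2, 6): arr[2]=11 > arr[6]=9
(2, 7): arr[2]=11 > arr[7]=2
(3, 6): arr[3]=11 > arr[6]=9
(3, 7): arr[3]=11 > arr[7]=2
(4, 5): arr[4]=18 > arr[5]=11
(4, 6): arr[4]=18 > arr[6]=9
(4, 7): arr[4]=18 > arr[7]=2
(5, 6): arr[5]=11 > arr[6]=9
(5, 7): arr[5]=11 > arr[7]=2
(6, 7): arr[6]=9 > arr[7]=2

Total inversions: 14

The array has 14 inversion(s): (0,1), (0,6), (0,7), (1,7), (2,6), (2,7), (3,6), (3,7), (4,5), (4,6), (4,7), (5,6), (5,7), (6,7). Each pair (i,j) satisfies i < j and arr[i] > arr[j].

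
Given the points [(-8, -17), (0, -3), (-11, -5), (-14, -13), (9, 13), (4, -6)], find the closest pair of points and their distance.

Computing all pairwise distances among 6 points:

d((-8, -17), (0, -3)) = 16.1245
d((-8, -17), (-11, -5)) = 12.3693
d((-8, -17), (-14, -13)) = 7.2111
d((-8, -17), (9, 13)) = 34.4819
d((-8, -17), (4, -6)) = 16.2788
d((0, -3), (-11, -5)) = 11.1803
d((0, -3), (-14, -13)) = 17.2047
d((0, -3), (9, 13)) = 18.3576
d((0, -3), (4, -6)) = 5.0 <-- minimum
d((-11, -5), (-14, -13)) = 8.544
d((-11, -5), (9, 13)) = 26.9072
d((-11, -5), (4, -6)) = 15.0333
d((-14, -13), (9, 13)) = 34.7131
d((-14, -13), (4, -6)) = 19.3132
d((9, 13), (4, -6)) = 19.6469

Closest pair: (0, -3) and (4, -6) with distance 5.0

The closest pair is (0, -3) and (4, -6) with Euclidean distance 5.0. For 6 points, brute-force pairwise comparison is shown above. For large n, the divide-and-conquer algorithm (sort by x, recurse on halves, check the dividing strip) achieves O(n log n).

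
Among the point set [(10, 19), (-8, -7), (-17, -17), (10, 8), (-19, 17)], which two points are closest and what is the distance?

Computing all pairwise distances among 5 points:

d((10, 19), (-8, -7)) = 31.6228
d((10, 19), (-17, -17)) = 45.0
d((10, 19), (10, 8)) = 11.0 <-- minimum
d((10, 19), (-19, 17)) = 29.0689
d((-8, -7), (-17, -17)) = 13.4536
d((-8, -7), (10, 8)) = 23.4307
d((-8, -7), (-19, 17)) = 26.4008
d((-17, -17), (10, 8)) = 36.7967
d((-17, -17), (-19, 17)) = 34.0588
d((10, 8), (-19, 17)) = 30.3645

Closest pair: (10, 19) and (10, 8) with distance 11.0

The closest pair is (10, 19) and (10, 8) with Euclidean distance 11.0. For 5 points, brute-force pairwise comparison is shown above. For large n, the divide-and-conquer algorithm (sort by x, recurse on halves, check the dividing strip) achieves O(n log n).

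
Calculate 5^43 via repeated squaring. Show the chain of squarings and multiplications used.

Computing 5^43 by squaring (build up from 5^1; each line after the first costs one multiplication):

5^1 = 5
5^2 = (5^1)^2 = 5^2 = 25
5^4 = (5^2)^2 = 25^2 = 625
5^5 = 5 * 5^4 = 5 * 625 = 3125
5^10 = (5^5)^2 = 3125^2 = 9765625
5^20 = (5^10)^2 = 9765625^2 = 95367431640625
5^21 = 5 * 5^20 = 5 * 95367431640625 = 476837158203125
5^42 = (5^21)^2 = 476837158203125^2 = 227373675443232059478759765625
5^43 = 5 * 5^42 = 5 * 227373675443232059478759765625 = 1136868377216160297393798828125

Result: 1136868377216160297393798828125
Multiplications needed: 8 (8 lines after 5^1)

5^43 = 1136868377216160297393798828125. Using exponentiation by squaring, this requires 8 multiplications. The key idea: if the exponent is even, square the half-power; if odd, multiply by the base once.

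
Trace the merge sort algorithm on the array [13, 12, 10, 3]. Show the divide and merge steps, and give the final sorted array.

Merge sort trace:

Split: [13, 12, 10, 3] -> [13, 12] and [10, 3]
  Split: [13, 12] -> [13] and [12]
  Merge: [13] + [12] -> [12, 13]
  Split: [10, 3] -> [10] and [3]
  Merge: [10] + [3] -> [3, 10]
Merge: [12, 13] + [3, 10] -> [3, 10, 12, 13]

Final sorted array: [3, 10, 12, 13]

The merge sort proceeds by recursively splitting the array and merging sorted halves.
After all merges, the sorted array is [3, 10, 12, 13].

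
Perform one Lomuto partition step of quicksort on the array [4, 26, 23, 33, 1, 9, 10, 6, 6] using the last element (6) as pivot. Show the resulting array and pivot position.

Lomuto partition with pivot = 6:

Initial array: [4, 26, 23, 33, 1, 9, 10, 6, 6]

arr[0]=4 <= 6: swap with position 0, array becomes [4, 26, 23, 33, 1, 9, 10, 6, 6]
arr[1]=26 > 6: no swap
arr[2]=23 > 6: no swap
arr[3]=33 > 6: no swap
arr[4]=1 <= 6: swap with position 1, array becomes [4, 1, 23, 33, 26, 9, 10, 6, 6]
arr[5]=9 > 6: no swap
arr[6]=10 > 6: no swap
arr[7]=6 <= 6: swap with position 2, array becomes [4, 1, 6, 33, 26, 9, 10, 23, 6]

Place pivot at position 3: [4, 1, 6, 6, 26, 9, 10, 23, 33]
Pivot position: 3

After partitioning with pivot 6, the array becomes [4, 1, 6, 6, 26, 9, 10, 23, 33]. The pivot is placed at index 3. All elements to the left of the pivot are <= 6, and all elements to the right are > 6.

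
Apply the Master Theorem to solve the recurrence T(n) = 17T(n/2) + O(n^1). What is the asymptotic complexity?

Master Theorem for T(n) = 17T(n/2) + O(n^1):

a = 17, b = 2, c = 1
log_b(a) = log_2(17) = 4.0875

Case 1: c = 1 < log_2(17) = 4.0875
T(n) = O(n^(log_2 17))

For T(n) = 17T(n/2) + O(n^1): log_2(17) = 4.0875. This is Case 1 of the Master Theorem (c < log_b(a), work dominated by leaves), giving O(n^(log_2 17)).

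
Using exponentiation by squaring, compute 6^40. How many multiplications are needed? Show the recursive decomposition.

Computing 6^40 by squaring (build up from 6^1; each line after the first costs one multiplication):

6^1 = 6
6^2 = (6^1)^2 = 6^2 = 36
6^4 = (6^2)^2 = 36^2 = 1296
6^5 = 6 * 6^4 = 6 * 1296 = 7776
6^10 = (6^5)^2 = 7776^2 = 60466176
6^20 = (6^10)^2 = 60466176^2 = 3656158440062976
6^40 = (6^20)^2 = 3656158440062976^2 = 13367494538843734067838845976576

Result: 13367494538843734067838845976576
Multiplications needed: 6 (6 lines after 6^1)

6^40 = 13367494538843734067838845976576. Using exponentiation by squaring, this requires 6 multiplications. The key idea: if the exponent is even, square the half-power; if odd, multiply by the base once.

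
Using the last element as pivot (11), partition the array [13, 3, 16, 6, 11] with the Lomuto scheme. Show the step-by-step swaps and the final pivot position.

Lomuto partition with pivot = 11:

Initial array: [13, 3, 16, 6, 11]

arr[0]=13 > 11: no swap
arr[1]=3 <= 11: swap with position 0, array becomes [3, 13, 16, 6, 11]
arr[2]=16 > 11: no swap
arr[3]=6 <= 11: swap with position 1, array becomes [3, 6, 16, 13, 11]

Place pivot at position 2: [3, 6, 11, 13, 16]
Pivot position: 2

After partitioning with pivot 11, the array becomes [3, 6, 11, 13, 16]. The pivot is placed at index 2. All elements to the left of the pivot are <= 11, and all elements to the right are > 11.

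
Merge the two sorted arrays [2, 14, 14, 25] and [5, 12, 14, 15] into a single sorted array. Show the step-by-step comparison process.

Merging process:

Compare 2 vs 5: take 2 from left. Merged: [2]
Compare 14 vs 5: take 5 from right. Merged: [2, 5]
Compare 14 vs 12: take 12 from right. Merged: [2, 5, 12]
Compare 14 vs 14: take 14 from left. Merged: [2, 5, 12, 14]
Compare 14 vs 14: take 14 from left. Merged: [2, 5, 12, 14, 14]
Compare 25 vs 14: take 14 from right. Merged: [2, 5, 12, 14, 14, 14]
Compare 25 vs 15: take 15 from right. Merged: [2, 5, 12, 14, 14, 14, 15]
Append remaining from left: [25]. Merged: [2, 5, 12, 14, 14, 14, 15, 25]

Final merged array: [2, 5, 12, 14, 14, 14, 15, 25]
Total comparisons: 7

The merged array is [2, 5, 12, 14, 14, 14, 15, 25], requiring 7 comparisons. The merge step runs in O(n) time where n is the total number of elements.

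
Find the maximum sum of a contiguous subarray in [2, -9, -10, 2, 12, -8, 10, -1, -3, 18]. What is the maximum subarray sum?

Using Kadane's algorithm on [2, -9, -10, 2, 12, -8, 10, -1, -3, 18]:

Scanning through the array:
Position 1 (value -9): max_ending_here = -7, max_so_far = 2
Position 2 (value -10): max_ending_here = -10, max_so_far = 2
Position 3 (value 2): max_ending_here = 2, max_so_far = 2
Position 4 (value 12): max_ending_here = 14, max_so_far = 14
Position 5 (value -8): max_ending_here = 6, max_so_far = 14
Position 6 (value 10): max_ending_here = 16, max_so_far = 16
Position 7 (value -1): max_ending_here = 15, max_so_far = 16
Position 8 (value -3): max_ending_here = 12, max_so_far = 16
Position 9 (value 18): max_ending_here = 30, max_so_far = 30

Maximum subarray: [2, 12, -8, 10, -1, -3, 18]
Maximum sum: 30

The maximum subarray is [2, 12, -8, 10, -1, -3, 18] with sum 30. This subarray runs from index 3 to index 9.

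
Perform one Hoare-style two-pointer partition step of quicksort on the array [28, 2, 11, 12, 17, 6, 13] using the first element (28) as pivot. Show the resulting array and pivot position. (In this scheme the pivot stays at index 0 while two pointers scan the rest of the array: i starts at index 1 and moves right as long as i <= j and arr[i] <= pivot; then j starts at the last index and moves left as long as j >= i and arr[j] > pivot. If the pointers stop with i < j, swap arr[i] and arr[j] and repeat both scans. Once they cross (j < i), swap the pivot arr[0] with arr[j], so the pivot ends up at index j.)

Hoare-style two-pointer partition with pivot = 28:

Initial array: [28, 2, 11, 12, 17, 6, 13]

Pointers start at i = 1, j = 6.
i ends at 7, j ends at 6: the pointers have crossed (j < i), so scanning stops.

Swap pivot arr[0] with arr[6] to place pivot at position 6: [13, 2, 11, 12, 17, 6, 28]
Pivot position: 6

After partitioning with pivot 28, the array becomes [13, 2, 11, 12, 17, 6, 28]. The pivot is placed at index 6. All elements to the left of the pivot are <= 28, and all elements to the right are > 28.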